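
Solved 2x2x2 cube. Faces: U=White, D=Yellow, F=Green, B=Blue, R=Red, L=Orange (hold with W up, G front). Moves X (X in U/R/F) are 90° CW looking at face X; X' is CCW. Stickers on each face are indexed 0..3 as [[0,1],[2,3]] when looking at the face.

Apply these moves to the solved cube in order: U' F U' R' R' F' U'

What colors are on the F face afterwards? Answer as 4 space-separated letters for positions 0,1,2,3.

After move 1 (U'): U=WWWW F=OOGG R=GGRR B=RRBB L=BBOO
After move 2 (F): F=GOGO U=WWOB R=WGWR D=RGYY L=BYOY
After move 3 (U'): U=WBWO F=BYGO R=GOWR B=WGBB L=RROY
After move 4 (R'): R=ORGW U=WBWW F=BBGO D=RYYO B=YGGB
After move 5 (R'): R=RWOG U=WGWY F=BBGW D=RBYO B=OGYB
After move 6 (F'): F=BWBG U=WGRO R=BWRG D=RYYO L=RYOW
After move 7 (U'): U=GOWR F=RYBG R=BWRG B=BWYB L=OGOW
Query: F face = RYBG

Answer: R Y B G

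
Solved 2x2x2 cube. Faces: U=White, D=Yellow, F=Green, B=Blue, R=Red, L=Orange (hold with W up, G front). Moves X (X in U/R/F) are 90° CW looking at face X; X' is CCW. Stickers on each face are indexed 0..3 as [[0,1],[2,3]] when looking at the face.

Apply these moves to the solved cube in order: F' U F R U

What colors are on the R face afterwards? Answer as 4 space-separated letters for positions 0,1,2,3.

After move 1 (F'): F=GGGG U=WWRR R=YRYR D=OOYY L=OWOW
After move 2 (U): U=RWRW F=YRGG R=BBYR B=OWBB L=GGOW
After move 3 (F): F=GYGR U=RWWG R=RBWR D=YBYY L=GOOO
After move 4 (R): R=WRRB U=RYWR F=GBGY D=YBYO B=GWWB
After move 5 (U): U=WRRY F=WRGY R=GWRB B=GOWB L=GBOO
Query: R face = GWRB

Answer: G W R B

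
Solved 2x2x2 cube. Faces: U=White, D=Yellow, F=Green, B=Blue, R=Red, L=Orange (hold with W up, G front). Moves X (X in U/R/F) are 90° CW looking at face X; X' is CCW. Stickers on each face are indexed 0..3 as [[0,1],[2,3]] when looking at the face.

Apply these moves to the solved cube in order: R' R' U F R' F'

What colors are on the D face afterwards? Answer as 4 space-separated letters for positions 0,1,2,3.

Answer: Y W Y R

Derivation:
After move 1 (R'): R=RRRR U=WBWB F=GWGW D=YGYG B=YBYB
After move 2 (R'): R=RRRR U=WYWY F=GBGB D=YWYW B=GBGB
After move 3 (U): U=WWYY F=RRGB R=GBRR B=OOGB L=GBOO
After move 4 (F): F=GRBR U=WWOB R=YBYR D=RGYW L=GYOW
After move 5 (R'): R=BRYY U=WGOO F=GWBB D=RRYR B=WOGB
After move 6 (F'): F=WBGB U=WGBY R=RRRY D=YWYR L=GOOO
Query: D face = YWYR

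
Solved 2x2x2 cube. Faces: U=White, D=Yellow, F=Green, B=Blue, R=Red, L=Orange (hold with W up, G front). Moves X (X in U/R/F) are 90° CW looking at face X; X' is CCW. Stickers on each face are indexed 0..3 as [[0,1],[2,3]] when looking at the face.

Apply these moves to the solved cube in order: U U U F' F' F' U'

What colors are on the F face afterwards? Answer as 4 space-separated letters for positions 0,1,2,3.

Answer: B Y G O

Derivation:
After move 1 (U): U=WWWW F=RRGG R=BBRR B=OOBB L=GGOO
After move 2 (U): U=WWWW F=BBGG R=OORR B=GGBB L=RROO
After move 3 (U): U=WWWW F=OOGG R=GGRR B=RRBB L=BBOO
After move 4 (F'): F=OGOG U=WWGR R=YGYR D=BOYY L=BWOW
After move 5 (F'): F=GGOO U=WWYY R=OGBR D=WWYY L=BROG
After move 6 (F'): F=GOGO U=WWOB R=WGWR D=RGYY L=BYOY
After move 7 (U'): U=WBWO F=BYGO R=GOWR B=WGBB L=RROY
Query: F face = BYGO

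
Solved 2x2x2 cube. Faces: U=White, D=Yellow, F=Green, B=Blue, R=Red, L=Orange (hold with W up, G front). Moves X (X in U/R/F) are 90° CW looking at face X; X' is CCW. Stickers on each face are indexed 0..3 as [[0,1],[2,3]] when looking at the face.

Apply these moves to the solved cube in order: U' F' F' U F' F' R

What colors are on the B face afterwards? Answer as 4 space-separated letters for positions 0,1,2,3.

After move 1 (U'): U=WWWW F=OOGG R=GGRR B=RRBB L=BBOO
After move 2 (F'): F=OGOG U=WWGR R=YGYR D=BOYY L=BWOW
After move 3 (F'): F=GGOO U=WWYY R=OGBR D=WWYY L=BROG
After move 4 (U): U=YWYW F=OGOO R=RRBR B=BRBB L=GGOG
After move 5 (F'): F=GOOO U=YWRB R=WRWR D=GGYY L=GWOY
After move 6 (F'): F=OOGO U=YWWW R=GRGR D=WYYY L=GBOR
After move 7 (R): R=GGRR U=YOWO F=OYGY D=WBYB B=WRWB
Query: B face = WRWB

Answer: W R W B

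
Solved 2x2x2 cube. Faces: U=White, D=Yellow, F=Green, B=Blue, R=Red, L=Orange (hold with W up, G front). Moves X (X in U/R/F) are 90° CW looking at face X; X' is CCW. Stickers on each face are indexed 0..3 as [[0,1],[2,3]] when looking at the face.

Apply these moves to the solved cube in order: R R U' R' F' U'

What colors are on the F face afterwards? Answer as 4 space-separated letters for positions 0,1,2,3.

After move 1 (R): R=RRRR U=WGWG F=GYGY D=YBYB B=WBWB
After move 2 (R): R=RRRR U=WYWY F=GBGB D=YWYW B=GBGB
After move 3 (U'): U=YYWW F=OOGB R=GBRR B=RRGB L=GBOO
After move 4 (R'): R=BRGR U=YGWR F=OYGW D=YOYB B=WRWB
After move 5 (F'): F=YWOG U=YGBG R=ORYR D=BOYB L=GROW
After move 6 (U'): U=GGYB F=GROG R=YWYR B=ORWB L=WROW
Query: F face = GROG

Answer: G R O G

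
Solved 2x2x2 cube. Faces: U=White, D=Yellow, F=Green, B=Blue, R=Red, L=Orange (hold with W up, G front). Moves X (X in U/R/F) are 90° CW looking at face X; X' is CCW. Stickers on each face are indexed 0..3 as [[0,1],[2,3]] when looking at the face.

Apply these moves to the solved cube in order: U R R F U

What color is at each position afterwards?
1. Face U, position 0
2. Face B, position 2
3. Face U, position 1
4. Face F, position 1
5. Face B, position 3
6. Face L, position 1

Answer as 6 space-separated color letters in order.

Answer: O R W R B R

Derivation:
After move 1 (U): U=WWWW F=RRGG R=BBRR B=OOBB L=GGOO
After move 2 (R): R=RBRB U=WRWG F=RYGY D=YBYO B=WOWB
After move 3 (R): R=RRBB U=WYWY F=RBGO D=YWYW B=GORB
After move 4 (F): F=GROB U=WYOG R=WRYB D=BRYW L=GYOW
After move 5 (U): U=OWGY F=WROB R=GOYB B=GYRB L=GROW
Query 1: U[0] = O
Query 2: B[2] = R
Query 3: U[1] = W
Query 4: F[1] = R
Query 5: B[3] = B
Query 6: L[1] = R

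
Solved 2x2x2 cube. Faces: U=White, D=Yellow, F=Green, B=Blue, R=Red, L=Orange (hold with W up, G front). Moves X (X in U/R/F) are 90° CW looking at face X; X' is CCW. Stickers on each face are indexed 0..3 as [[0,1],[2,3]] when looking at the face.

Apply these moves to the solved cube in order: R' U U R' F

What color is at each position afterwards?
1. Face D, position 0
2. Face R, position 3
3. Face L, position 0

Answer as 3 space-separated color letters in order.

Answer: O R R

Derivation:
After move 1 (R'): R=RRRR U=WBWB F=GWGW D=YGYG B=YBYB
After move 2 (U): U=WWBB F=RRGW R=YBRR B=OOYB L=GWOO
After move 3 (U): U=BWBW F=YBGW R=OORR B=GWYB L=RROO
After move 4 (R'): R=OROR U=BYBG F=YWGW D=YBYW B=GWGB
After move 5 (F): F=GYWW U=BYOR R=BRGR D=OOYW L=RYOB
Query 1: D[0] = O
Query 2: R[3] = R
Query 3: L[0] = R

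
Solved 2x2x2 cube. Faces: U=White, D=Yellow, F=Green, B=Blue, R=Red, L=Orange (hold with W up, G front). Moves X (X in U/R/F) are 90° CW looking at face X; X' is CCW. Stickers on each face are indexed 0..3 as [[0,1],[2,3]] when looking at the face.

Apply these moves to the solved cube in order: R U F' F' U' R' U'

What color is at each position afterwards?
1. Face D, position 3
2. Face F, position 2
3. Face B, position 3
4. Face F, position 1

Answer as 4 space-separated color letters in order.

After move 1 (R): R=RRRR U=WGWG F=GYGY D=YBYB B=WBWB
After move 2 (U): U=WWGG F=RRGY R=WBRR B=OOWB L=GYOO
After move 3 (F'): F=RYRG U=WWWR R=BBYR D=YOYB L=GGOG
After move 4 (F'): F=YGRR U=WWBY R=OBYR D=GGYB L=GROW
After move 5 (U'): U=WYWB F=GRRR R=YGYR B=OBWB L=OOOW
After move 6 (R'): R=GRYY U=WWWO F=GYRB D=GRYR B=BBGB
After move 7 (U'): U=WOWW F=OORB R=GYYY B=GRGB L=BBOW
Query 1: D[3] = R
Query 2: F[2] = R
Query 3: B[3] = B
Query 4: F[1] = O

Answer: R R B O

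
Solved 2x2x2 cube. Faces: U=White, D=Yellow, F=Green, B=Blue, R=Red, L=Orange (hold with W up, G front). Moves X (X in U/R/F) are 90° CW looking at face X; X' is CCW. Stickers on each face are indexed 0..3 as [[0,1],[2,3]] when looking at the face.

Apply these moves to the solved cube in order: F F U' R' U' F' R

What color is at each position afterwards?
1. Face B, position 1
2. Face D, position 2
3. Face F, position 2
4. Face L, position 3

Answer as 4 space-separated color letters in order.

After move 1 (F): F=GGGG U=WWOO R=WRWR D=RRYY L=OYOY
After move 2 (F): F=GGGG U=WWYY R=OROR D=WWYY L=OROR
After move 3 (U'): U=WYWY F=ORGG R=GGOR B=ORBB L=BBOR
After move 4 (R'): R=GRGO U=WBWO F=OYGY D=WRYG B=YRWB
After move 5 (U'): U=BOWW F=BBGY R=OYGO B=GRWB L=YROR
After move 6 (F'): F=BYBG U=BOOG R=RYWO D=RRYG L=YWOW
After move 7 (R): R=WROY U=BYOG F=BRBG D=RWYG B=GROB
Query 1: B[1] = R
Query 2: D[2] = Y
Query 3: F[2] = B
Query 4: L[3] = W

Answer: R Y B W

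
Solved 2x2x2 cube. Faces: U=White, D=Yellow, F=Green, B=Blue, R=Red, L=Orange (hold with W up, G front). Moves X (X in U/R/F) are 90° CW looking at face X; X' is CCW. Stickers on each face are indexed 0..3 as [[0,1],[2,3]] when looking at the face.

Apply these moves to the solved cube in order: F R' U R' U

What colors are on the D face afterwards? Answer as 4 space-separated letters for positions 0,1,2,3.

After move 1 (F): F=GGGG U=WWOO R=WRWR D=RRYY L=OYOY
After move 2 (R'): R=RRWW U=WBOB F=GWGO D=RGYG B=YBRB
After move 3 (U): U=OWBB F=RRGO R=YBWW B=OYRB L=GWOY
After move 4 (R'): R=BWYW U=ORBO F=RWGB D=RRYO B=GYGB
After move 5 (U): U=BOOR F=BWGB R=GYYW B=GWGB L=RWOY
Query: D face = RRYO

Answer: R R Y O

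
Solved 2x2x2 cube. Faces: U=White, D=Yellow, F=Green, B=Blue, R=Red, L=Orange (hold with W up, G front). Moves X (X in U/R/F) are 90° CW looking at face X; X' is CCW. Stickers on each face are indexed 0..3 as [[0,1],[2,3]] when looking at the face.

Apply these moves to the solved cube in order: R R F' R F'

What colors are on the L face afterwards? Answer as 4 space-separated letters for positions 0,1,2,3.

After move 1 (R): R=RRRR U=WGWG F=GYGY D=YBYB B=WBWB
After move 2 (R): R=RRRR U=WYWY F=GBGB D=YWYW B=GBGB
After move 3 (F'): F=BBGG U=WYRR R=WRYR D=OOYW L=OYOW
After move 4 (R): R=YWRR U=WBRG F=BOGW D=OGYG B=RBYB
After move 5 (F'): F=OWBG U=WBYR R=GWOR D=YWYG L=OGOR
Query: L face = OGOR

Answer: O G O R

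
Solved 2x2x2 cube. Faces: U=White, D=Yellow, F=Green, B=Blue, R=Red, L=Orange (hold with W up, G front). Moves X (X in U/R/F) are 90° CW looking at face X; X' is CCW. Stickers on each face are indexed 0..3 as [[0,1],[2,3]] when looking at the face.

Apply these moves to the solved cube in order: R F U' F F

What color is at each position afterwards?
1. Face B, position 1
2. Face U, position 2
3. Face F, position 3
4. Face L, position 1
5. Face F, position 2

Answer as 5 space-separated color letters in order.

After move 1 (R): R=RRRR U=WGWG F=GYGY D=YBYB B=WBWB
After move 2 (F): F=GGYY U=WGOO R=WRGR D=RRYB L=OYOB
After move 3 (U'): U=GOWO F=OYYY R=GGGR B=WRWB L=WBOB
After move 4 (F): F=YOYY U=GOBB R=WGOR D=GGYB L=WROR
After move 5 (F): F=YYYO U=GORR R=BGBR D=OWYB L=WGOG
Query 1: B[1] = R
Query 2: U[2] = R
Query 3: F[3] = O
Query 4: L[1] = G
Query 5: F[2] = Y

Answer: R R O G Y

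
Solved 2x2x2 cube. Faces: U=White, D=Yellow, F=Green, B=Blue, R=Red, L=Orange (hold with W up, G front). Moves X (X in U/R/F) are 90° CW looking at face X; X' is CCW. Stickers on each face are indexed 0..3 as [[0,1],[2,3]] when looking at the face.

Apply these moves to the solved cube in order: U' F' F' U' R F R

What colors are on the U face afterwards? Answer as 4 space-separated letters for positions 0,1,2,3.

Answer: W B G W

Derivation:
After move 1 (U'): U=WWWW F=OOGG R=GGRR B=RRBB L=BBOO
After move 2 (F'): F=OGOG U=WWGR R=YGYR D=BOYY L=BWOW
After move 3 (F'): F=GGOO U=WWYY R=OGBR D=WWYY L=BROG
After move 4 (U'): U=WYWY F=BROO R=GGBR B=OGBB L=RROG
After move 5 (R): R=BGRG U=WRWO F=BWOY D=WBYO B=YGYB
After move 6 (F): F=OBYW U=WRGR R=WGOG D=RBYO L=RWOB
After move 7 (R): R=OWGG U=WBGW F=OBYO D=RYYY B=RGRB
Query: U face = WBGW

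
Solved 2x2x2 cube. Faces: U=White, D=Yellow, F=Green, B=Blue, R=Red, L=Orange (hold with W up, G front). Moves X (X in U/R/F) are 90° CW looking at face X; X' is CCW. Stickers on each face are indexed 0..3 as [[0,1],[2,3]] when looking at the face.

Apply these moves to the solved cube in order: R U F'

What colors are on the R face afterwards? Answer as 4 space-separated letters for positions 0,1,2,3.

After move 1 (R): R=RRRR U=WGWG F=GYGY D=YBYB B=WBWB
After move 2 (U): U=WWGG F=RRGY R=WBRR B=OOWB L=GYOO
After move 3 (F'): F=RYRG U=WWWR R=BBYR D=YOYB L=GGOG
Query: R face = BBYR

Answer: B B Y R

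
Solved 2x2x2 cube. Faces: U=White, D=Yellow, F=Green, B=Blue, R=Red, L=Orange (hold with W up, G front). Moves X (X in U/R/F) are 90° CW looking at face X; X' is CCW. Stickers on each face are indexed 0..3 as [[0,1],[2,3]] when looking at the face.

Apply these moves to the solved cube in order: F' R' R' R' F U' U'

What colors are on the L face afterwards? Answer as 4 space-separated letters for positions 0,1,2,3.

Answer: R Y O B

Derivation:
After move 1 (F'): F=GGGG U=WWRR R=YRYR D=OOYY L=OWOW
After move 2 (R'): R=RRYY U=WBRB F=GWGR D=OGYG B=YBOB
After move 3 (R'): R=RYRY U=WORY F=GBGB D=OWYR B=GBGB
After move 4 (R'): R=YYRR U=WGRG F=GOGY D=OBYB B=RBWB
After move 5 (F): F=GGYO U=WGWW R=RYGR D=RYYB L=OOOB
After move 6 (U'): U=GWWW F=OOYO R=GGGR B=RYWB L=RBOB
After move 7 (U'): U=WWGW F=RBYO R=OOGR B=GGWB L=RYOB
Query: L face = RYOB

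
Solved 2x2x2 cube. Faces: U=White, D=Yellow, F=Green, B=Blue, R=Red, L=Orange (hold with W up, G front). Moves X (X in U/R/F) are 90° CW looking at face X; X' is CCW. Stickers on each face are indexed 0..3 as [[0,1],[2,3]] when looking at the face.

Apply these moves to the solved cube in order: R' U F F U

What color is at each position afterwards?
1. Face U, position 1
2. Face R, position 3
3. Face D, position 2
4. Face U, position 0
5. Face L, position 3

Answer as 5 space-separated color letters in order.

After move 1 (R'): R=RRRR U=WBWB F=GWGW D=YGYG B=YBYB
After move 2 (U): U=WWBB F=RRGW R=YBRR B=OOYB L=GWOO
After move 3 (F): F=GRWR U=WWOW R=BBBR D=RYYG L=GYOG
After move 4 (F): F=WGRR U=WWGY R=OBWR D=BBYG L=GROY
After move 5 (U): U=GWYW F=OBRR R=OOWR B=GRYB L=WGOY
Query 1: U[1] = W
Query 2: R[3] = R
Query 3: D[2] = Y
Query 4: U[0] = G
Query 5: L[3] = Y

Answer: W R Y G Y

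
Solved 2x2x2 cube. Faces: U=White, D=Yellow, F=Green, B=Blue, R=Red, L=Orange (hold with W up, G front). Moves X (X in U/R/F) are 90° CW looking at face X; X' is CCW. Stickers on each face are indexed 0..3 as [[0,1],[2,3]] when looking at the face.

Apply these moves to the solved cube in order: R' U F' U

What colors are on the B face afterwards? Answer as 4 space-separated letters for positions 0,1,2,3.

After move 1 (R'): R=RRRR U=WBWB F=GWGW D=YGYG B=YBYB
After move 2 (U): U=WWBB F=RRGW R=YBRR B=OOYB L=GWOO
After move 3 (F'): F=RWRG U=WWYR R=GBYR D=WOYG L=GBOB
After move 4 (U): U=YWRW F=GBRG R=OOYR B=GBYB L=RWOB
Query: B face = GBYB

Answer: G B Y B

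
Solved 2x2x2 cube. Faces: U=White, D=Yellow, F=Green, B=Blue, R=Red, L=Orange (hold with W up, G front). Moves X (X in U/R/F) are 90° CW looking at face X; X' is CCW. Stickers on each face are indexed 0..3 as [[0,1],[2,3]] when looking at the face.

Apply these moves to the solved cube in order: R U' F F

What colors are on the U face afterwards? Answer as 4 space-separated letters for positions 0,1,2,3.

Answer: G G B Y

Derivation:
After move 1 (R): R=RRRR U=WGWG F=GYGY D=YBYB B=WBWB
After move 2 (U'): U=GGWW F=OOGY R=GYRR B=RRWB L=WBOO
After move 3 (F): F=GOYO U=GGOB R=WYWR D=RGYB L=WYOB
After move 4 (F): F=YGOO U=GGBY R=OYBR D=WWYB L=WROG
Query: U face = GGBY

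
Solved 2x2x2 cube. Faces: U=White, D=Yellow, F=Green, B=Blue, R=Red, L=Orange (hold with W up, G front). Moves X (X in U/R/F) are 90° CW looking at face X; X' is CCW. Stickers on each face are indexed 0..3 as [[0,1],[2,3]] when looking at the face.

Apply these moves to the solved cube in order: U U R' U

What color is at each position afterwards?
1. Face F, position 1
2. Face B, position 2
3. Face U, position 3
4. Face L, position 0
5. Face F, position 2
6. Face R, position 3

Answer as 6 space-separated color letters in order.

After move 1 (U): U=WWWW F=RRGG R=BBRR B=OOBB L=GGOO
After move 2 (U): U=WWWW F=BBGG R=OORR B=GGBB L=RROO
After move 3 (R'): R=OROR U=WBWG F=BWGW D=YBYG B=YGYB
After move 4 (U): U=WWGB F=ORGW R=YGOR B=RRYB L=BWOO
Query 1: F[1] = R
Query 2: B[2] = Y
Query 3: U[3] = B
Query 4: L[0] = B
Query 5: F[2] = G
Query 6: R[3] = R

Answer: R Y B B G R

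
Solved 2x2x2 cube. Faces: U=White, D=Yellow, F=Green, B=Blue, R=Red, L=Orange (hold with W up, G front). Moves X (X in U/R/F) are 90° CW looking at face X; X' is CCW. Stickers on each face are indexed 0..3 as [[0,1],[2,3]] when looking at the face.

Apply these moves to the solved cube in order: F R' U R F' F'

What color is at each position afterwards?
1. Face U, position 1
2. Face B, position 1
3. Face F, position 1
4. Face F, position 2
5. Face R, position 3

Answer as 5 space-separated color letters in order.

Answer: R Y G G B

Derivation:
After move 1 (F): F=GGGG U=WWOO R=WRWR D=RRYY L=OYOY
After move 2 (R'): R=RRWW U=WBOB F=GWGO D=RGYG B=YBRB
After move 3 (U): U=OWBB F=RRGO R=YBWW B=OYRB L=GWOY
After move 4 (R): R=WYWB U=ORBO F=RGGG D=RRYO B=BYWB
After move 5 (F'): F=GGRG U=ORWW R=RYRB D=WYYO L=GOOB
After move 6 (F'): F=GGGR U=ORRR R=YYWB D=OBYO L=GWOW
Query 1: U[1] = R
Query 2: B[1] = Y
Query 3: F[1] = G
Query 4: F[2] = G
Query 5: R[3] = B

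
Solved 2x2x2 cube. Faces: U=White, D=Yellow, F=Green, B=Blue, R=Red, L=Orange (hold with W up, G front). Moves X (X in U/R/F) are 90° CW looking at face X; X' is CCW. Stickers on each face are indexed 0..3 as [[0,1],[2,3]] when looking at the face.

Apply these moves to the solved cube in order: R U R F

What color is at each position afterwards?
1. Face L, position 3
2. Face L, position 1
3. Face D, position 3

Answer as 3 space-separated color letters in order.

After move 1 (R): R=RRRR U=WGWG F=GYGY D=YBYB B=WBWB
After move 2 (U): U=WWGG F=RRGY R=WBRR B=OOWB L=GYOO
After move 3 (R): R=RWRB U=WRGY F=RBGB D=YWYO B=GOWB
After move 4 (F): F=GRBB U=WROY R=GWYB D=RRYO L=GYOW
Query 1: L[3] = W
Query 2: L[1] = Y
Query 3: D[3] = O

Answer: W Y O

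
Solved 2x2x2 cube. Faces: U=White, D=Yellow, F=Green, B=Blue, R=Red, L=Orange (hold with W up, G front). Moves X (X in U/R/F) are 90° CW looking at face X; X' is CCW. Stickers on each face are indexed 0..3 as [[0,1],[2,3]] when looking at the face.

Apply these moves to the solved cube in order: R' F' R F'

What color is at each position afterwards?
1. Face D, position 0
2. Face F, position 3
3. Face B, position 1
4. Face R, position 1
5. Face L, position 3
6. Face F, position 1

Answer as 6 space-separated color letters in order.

After move 1 (R'): R=RRRR U=WBWB F=GWGW D=YGYG B=YBYB
After move 2 (F'): F=WWGG U=WBRR R=GRYR D=OOYG L=OBOW
After move 3 (R): R=YGRR U=WWRG F=WOGG D=OYYY B=RBBB
After move 4 (F'): F=OGWG U=WWYR R=YGOR D=BWYY L=OGOR
Query 1: D[0] = B
Query 2: F[3] = G
Query 3: B[1] = B
Query 4: R[1] = G
Query 5: L[3] = R
Query 6: F[1] = G

Answer: B G B G R G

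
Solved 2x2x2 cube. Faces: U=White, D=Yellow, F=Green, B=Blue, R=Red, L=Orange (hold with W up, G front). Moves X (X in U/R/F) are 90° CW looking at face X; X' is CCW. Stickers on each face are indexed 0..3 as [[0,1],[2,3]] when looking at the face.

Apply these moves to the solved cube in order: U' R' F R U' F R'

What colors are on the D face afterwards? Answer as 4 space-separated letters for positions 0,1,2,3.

After move 1 (U'): U=WWWW F=OOGG R=GGRR B=RRBB L=BBOO
After move 2 (R'): R=GRGR U=WBWR F=OWGW D=YOYG B=YRYB
After move 3 (F): F=GOWW U=WBOB R=WRRR D=GGYG L=BYOO
After move 4 (R): R=RWRR U=WOOW F=GGWG D=GYYY B=BRBB
After move 5 (U'): U=OWWO F=BYWG R=GGRR B=RWBB L=BROO
After move 6 (F): F=WBGY U=OWOR R=WGOR D=RGYY L=BGOY
After move 7 (R'): R=GRWO U=OBOR F=WWGR D=RBYY B=YWGB
Query: D face = RBYY

Answer: R B Y Y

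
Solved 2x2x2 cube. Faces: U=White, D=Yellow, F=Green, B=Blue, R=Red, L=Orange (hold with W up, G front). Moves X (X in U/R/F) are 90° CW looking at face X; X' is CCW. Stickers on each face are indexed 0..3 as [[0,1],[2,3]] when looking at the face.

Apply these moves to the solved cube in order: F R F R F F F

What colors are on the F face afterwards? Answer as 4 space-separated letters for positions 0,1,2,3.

Answer: W B G Y

Derivation:
After move 1 (F): F=GGGG U=WWOO R=WRWR D=RRYY L=OYOY
After move 2 (R): R=WWRR U=WGOG F=GRGY D=RBYB B=OBWB
After move 3 (F): F=GGYR U=WGYY R=OWGR D=RWYB L=OROB
After move 4 (R): R=GORW U=WGYR F=GWYB D=RWYO B=YBGB
After move 5 (F): F=YGBW U=WGBR R=YORW D=RGYO L=OROW
After move 6 (F): F=BYWG U=WGWR R=BORW D=RYYO L=OROG
After move 7 (F): F=WBGY U=WGGR R=WORW D=RBYO L=OROY
Query: F face = WBGY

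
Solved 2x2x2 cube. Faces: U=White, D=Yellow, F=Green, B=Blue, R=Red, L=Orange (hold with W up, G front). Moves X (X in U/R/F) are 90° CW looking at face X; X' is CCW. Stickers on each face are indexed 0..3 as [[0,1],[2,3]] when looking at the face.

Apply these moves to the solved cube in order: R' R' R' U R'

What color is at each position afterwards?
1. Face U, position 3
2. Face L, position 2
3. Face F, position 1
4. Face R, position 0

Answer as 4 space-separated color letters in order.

After move 1 (R'): R=RRRR U=WBWB F=GWGW D=YGYG B=YBYB
After move 2 (R'): R=RRRR U=WYWY F=GBGB D=YWYW B=GBGB
After move 3 (R'): R=RRRR U=WGWG F=GYGY D=YBYB B=WBWB
After move 4 (U): U=WWGG F=RRGY R=WBRR B=OOWB L=GYOO
After move 5 (R'): R=BRWR U=WWGO F=RWGG D=YRYY B=BOBB
Query 1: U[3] = O
Query 2: L[2] = O
Query 3: F[1] = W
Query 4: R[0] = B

Answer: O O W B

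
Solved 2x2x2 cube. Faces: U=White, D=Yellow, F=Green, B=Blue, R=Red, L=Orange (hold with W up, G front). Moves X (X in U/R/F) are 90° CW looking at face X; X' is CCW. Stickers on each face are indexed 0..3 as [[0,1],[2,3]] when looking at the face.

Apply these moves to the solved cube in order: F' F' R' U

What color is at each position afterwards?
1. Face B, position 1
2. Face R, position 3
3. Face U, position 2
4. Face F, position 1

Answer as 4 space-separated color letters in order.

After move 1 (F'): F=GGGG U=WWRR R=YRYR D=OOYY L=OWOW
After move 2 (F'): F=GGGG U=WWYY R=OROR D=WWYY L=OROR
After move 3 (R'): R=RROO U=WBYB F=GWGY D=WGYG B=YBWB
After move 4 (U): U=YWBB F=RRGY R=YBOO B=ORWB L=GWOR
Query 1: B[1] = R
Query 2: R[3] = O
Query 3: U[2] = B
Query 4: F[1] = R

Answer: R O B R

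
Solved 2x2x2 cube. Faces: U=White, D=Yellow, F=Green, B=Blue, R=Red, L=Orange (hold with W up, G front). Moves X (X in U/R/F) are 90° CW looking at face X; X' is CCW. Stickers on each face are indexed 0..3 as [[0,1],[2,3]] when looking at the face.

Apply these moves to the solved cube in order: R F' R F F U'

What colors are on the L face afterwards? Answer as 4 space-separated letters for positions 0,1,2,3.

Answer: R B O Y

Derivation:
After move 1 (R): R=RRRR U=WGWG F=GYGY D=YBYB B=WBWB
After move 2 (F'): F=YYGG U=WGRR R=BRYR D=OOYB L=OGOW
After move 3 (R): R=YBRR U=WYRG F=YOGB D=OWYW B=RBGB
After move 4 (F): F=GYBO U=WYWG R=RBGR D=RYYW L=OOOW
After move 5 (F): F=BGOY U=WYWO R=WBGR D=GRYW L=OROY
After move 6 (U'): U=YOWW F=OROY R=BGGR B=WBGB L=RBOY
Query: L face = RBOY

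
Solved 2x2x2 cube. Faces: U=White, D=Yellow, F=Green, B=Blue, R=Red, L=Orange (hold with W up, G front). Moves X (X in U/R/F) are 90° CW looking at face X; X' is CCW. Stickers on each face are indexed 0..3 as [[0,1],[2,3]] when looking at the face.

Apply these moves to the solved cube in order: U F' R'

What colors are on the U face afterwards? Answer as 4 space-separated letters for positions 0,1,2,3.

After move 1 (U): U=WWWW F=RRGG R=BBRR B=OOBB L=GGOO
After move 2 (F'): F=RGRG U=WWBR R=YBYR D=GOYY L=GWOW
After move 3 (R'): R=BRYY U=WBBO F=RWRR D=GGYG B=YOOB
Query: U face = WBBO

Answer: W B B O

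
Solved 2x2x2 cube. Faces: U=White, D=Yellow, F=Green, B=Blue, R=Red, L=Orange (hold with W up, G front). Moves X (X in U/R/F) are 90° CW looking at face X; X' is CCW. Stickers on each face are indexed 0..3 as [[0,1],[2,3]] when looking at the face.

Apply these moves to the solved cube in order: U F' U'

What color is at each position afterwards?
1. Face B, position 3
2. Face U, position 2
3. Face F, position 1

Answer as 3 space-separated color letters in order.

After move 1 (U): U=WWWW F=RRGG R=BBRR B=OOBB L=GGOO
After move 2 (F'): F=RGRG U=WWBR R=YBYR D=GOYY L=GWOW
After move 3 (U'): U=WRWB F=GWRG R=RGYR B=YBBB L=OOOW
Query 1: B[3] = B
Query 2: U[2] = W
Query 3: F[1] = W

Answer: B W W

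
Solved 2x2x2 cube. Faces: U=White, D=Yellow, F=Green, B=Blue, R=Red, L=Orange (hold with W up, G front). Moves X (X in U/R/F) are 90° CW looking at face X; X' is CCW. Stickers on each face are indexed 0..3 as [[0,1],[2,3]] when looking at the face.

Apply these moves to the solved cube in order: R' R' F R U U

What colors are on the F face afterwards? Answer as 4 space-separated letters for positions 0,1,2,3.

After move 1 (R'): R=RRRR U=WBWB F=GWGW D=YGYG B=YBYB
After move 2 (R'): R=RRRR U=WYWY F=GBGB D=YWYW B=GBGB
After move 3 (F): F=GGBB U=WYOO R=WRYR D=RRYW L=OYOW
After move 4 (R): R=YWRR U=WGOB F=GRBW D=RGYG B=OBYB
After move 5 (U): U=OWBG F=YWBW R=OBRR B=OYYB L=GROW
After move 6 (U): U=BOGW F=OBBW R=OYRR B=GRYB L=YWOW
Query: F face = OBBW

Answer: O B B W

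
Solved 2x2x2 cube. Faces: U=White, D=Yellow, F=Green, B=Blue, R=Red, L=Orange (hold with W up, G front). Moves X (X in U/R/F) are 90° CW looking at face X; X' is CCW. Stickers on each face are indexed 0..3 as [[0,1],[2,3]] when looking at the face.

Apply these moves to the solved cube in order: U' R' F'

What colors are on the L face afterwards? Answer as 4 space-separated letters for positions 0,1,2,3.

Answer: B R O W

Derivation:
After move 1 (U'): U=WWWW F=OOGG R=GGRR B=RRBB L=BBOO
After move 2 (R'): R=GRGR U=WBWR F=OWGW D=YOYG B=YRYB
After move 3 (F'): F=WWOG U=WBGG R=ORYR D=BOYG L=BROW
Query: L face = BROW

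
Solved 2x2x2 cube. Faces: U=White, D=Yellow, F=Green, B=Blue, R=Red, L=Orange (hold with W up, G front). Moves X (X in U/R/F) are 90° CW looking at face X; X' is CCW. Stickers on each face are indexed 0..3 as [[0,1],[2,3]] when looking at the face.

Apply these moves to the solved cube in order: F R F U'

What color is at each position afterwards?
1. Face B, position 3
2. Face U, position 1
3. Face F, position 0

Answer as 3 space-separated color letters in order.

After move 1 (F): F=GGGG U=WWOO R=WRWR D=RRYY L=OYOY
After move 2 (R): R=WWRR U=WGOG F=GRGY D=RBYB B=OBWB
After move 3 (F): F=GGYR U=WGYY R=OWGR D=RWYB L=OROB
After move 4 (U'): U=GYWY F=ORYR R=GGGR B=OWWB L=OBOB
Query 1: B[3] = B
Query 2: U[1] = Y
Query 3: F[0] = O

Answer: B Y O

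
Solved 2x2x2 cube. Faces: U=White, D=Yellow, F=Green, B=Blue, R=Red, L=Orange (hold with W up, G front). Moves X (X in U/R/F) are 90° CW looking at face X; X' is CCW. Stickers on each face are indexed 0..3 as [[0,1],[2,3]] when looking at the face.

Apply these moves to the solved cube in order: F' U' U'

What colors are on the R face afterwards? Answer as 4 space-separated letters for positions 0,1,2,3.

Answer: O W Y R

Derivation:
After move 1 (F'): F=GGGG U=WWRR R=YRYR D=OOYY L=OWOW
After move 2 (U'): U=WRWR F=OWGG R=GGYR B=YRBB L=BBOW
After move 3 (U'): U=RRWW F=BBGG R=OWYR B=GGBB L=YROW
Query: R face = OWYR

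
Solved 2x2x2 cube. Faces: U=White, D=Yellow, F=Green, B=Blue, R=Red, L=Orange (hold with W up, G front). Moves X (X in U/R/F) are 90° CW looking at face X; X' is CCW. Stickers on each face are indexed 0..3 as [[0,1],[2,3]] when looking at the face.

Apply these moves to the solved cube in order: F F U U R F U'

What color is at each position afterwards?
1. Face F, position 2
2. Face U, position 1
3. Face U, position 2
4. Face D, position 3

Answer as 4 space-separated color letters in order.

Answer: Y R Y G

Derivation:
After move 1 (F): F=GGGG U=WWOO R=WRWR D=RRYY L=OYOY
After move 2 (F): F=GGGG U=WWYY R=OROR D=WWYY L=OROR
After move 3 (U): U=YWYW F=ORGG R=BBOR B=ORBB L=GGOR
After move 4 (U): U=YYWW F=BBGG R=OROR B=GGBB L=OROR
After move 5 (R): R=OORR U=YBWG F=BWGY D=WBYG B=WGYB
After move 6 (F): F=GBYW U=YBRR R=WOGR D=ROYG L=OWOB
After move 7 (U'): U=BRYR F=OWYW R=GBGR B=WOYB L=WGOB
Query 1: F[2] = Y
Query 2: U[1] = R
Query 3: U[2] = Y
Query 4: D[3] = G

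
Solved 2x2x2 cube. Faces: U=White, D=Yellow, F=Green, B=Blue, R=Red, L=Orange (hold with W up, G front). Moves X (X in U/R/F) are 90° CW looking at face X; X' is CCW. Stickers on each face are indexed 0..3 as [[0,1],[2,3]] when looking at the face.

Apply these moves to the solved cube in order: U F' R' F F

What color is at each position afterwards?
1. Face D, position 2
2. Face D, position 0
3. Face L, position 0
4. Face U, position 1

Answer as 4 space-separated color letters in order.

Answer: Y O G B

Derivation:
After move 1 (U): U=WWWW F=RRGG R=BBRR B=OOBB L=GGOO
After move 2 (F'): F=RGRG U=WWBR R=YBYR D=GOYY L=GWOW
After move 3 (R'): R=BRYY U=WBBO F=RWRR D=GGYG B=YOOB
After move 4 (F): F=RRRW U=WBWW R=BROY D=YBYG L=GGOG
After move 5 (F): F=RRWR U=WBGG R=WRWY D=OBYG L=GYOB
Query 1: D[2] = Y
Query 2: D[0] = O
Query 3: L[0] = G
Query 4: U[1] = B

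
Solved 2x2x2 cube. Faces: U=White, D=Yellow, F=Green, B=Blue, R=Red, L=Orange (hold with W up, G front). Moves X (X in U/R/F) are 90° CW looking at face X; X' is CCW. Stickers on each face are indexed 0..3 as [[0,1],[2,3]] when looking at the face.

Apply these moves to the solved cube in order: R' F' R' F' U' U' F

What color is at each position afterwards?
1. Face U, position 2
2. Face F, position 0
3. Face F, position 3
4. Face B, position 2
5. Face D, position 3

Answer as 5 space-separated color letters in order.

Answer: R W B O G

Derivation:
After move 1 (R'): R=RRRR U=WBWB F=GWGW D=YGYG B=YBYB
After move 2 (F'): F=WWGG U=WBRR R=GRYR D=OOYG L=OBOW
After move 3 (R'): R=RRGY U=WYRY F=WBGR D=OWYG B=GBOB
After move 4 (F'): F=BRWG U=WYRG R=WROY D=BWYG L=OYOR
After move 5 (U'): U=YGWR F=OYWG R=BROY B=WROB L=GBOR
After move 6 (U'): U=GRYW F=GBWG R=OYOY B=BROB L=WROR
After move 7 (F): F=WGGB U=GRRR R=YYWY D=OOYG L=WBOW
Query 1: U[2] = R
Query 2: F[0] = W
Query 3: F[3] = B
Query 4: B[2] = O
Query 5: D[3] = G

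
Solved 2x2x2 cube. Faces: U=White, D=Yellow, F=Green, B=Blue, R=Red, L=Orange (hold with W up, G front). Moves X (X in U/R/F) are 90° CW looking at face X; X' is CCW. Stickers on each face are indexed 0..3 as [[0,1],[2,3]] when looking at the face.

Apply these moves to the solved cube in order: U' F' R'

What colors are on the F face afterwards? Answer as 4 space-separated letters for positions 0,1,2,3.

After move 1 (U'): U=WWWW F=OOGG R=GGRR B=RRBB L=BBOO
After move 2 (F'): F=OGOG U=WWGR R=YGYR D=BOYY L=BWOW
After move 3 (R'): R=GRYY U=WBGR F=OWOR D=BGYG B=YROB
Query: F face = OWOR

Answer: O W O R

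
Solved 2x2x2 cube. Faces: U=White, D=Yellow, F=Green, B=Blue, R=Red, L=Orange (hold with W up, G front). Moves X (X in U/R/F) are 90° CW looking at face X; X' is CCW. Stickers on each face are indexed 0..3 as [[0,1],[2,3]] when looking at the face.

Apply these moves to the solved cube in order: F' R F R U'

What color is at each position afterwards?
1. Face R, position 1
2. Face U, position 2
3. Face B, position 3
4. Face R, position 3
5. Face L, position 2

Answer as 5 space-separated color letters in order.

Answer: Y W B Y O

Derivation:
After move 1 (F'): F=GGGG U=WWRR R=YRYR D=OOYY L=OWOW
After move 2 (R): R=YYRR U=WGRG F=GOGY D=OBYB B=RBWB
After move 3 (F): F=GGYO U=WGWW R=RYGR D=RYYB L=OOOB
After move 4 (R): R=GRRY U=WGWO F=GYYB D=RWYR B=WBGB
After move 5 (U'): U=GOWW F=OOYB R=GYRY B=GRGB L=WBOB
Query 1: R[1] = Y
Query 2: U[2] = W
Query 3: B[3] = B
Query 4: R[3] = Y
Query 5: L[2] = O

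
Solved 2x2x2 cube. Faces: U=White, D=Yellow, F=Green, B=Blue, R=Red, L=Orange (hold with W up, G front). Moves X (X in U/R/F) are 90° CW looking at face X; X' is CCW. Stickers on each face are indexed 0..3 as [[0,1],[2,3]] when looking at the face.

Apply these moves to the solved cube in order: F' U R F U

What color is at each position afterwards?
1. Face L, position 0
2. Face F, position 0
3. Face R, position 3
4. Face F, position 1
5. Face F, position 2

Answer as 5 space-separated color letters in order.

Answer: G R B B Y

Derivation:
After move 1 (F'): F=GGGG U=WWRR R=YRYR D=OOYY L=OWOW
After move 2 (U): U=RWRW F=YRGG R=BBYR B=OWBB L=GGOW
After move 3 (R): R=YBRB U=RRRG F=YOGY D=OBYO B=WWWB
After move 4 (F): F=GYYO U=RRWG R=RBGB D=RYYO L=GOOB
After move 5 (U): U=WRGR F=RBYO R=WWGB B=GOWB L=GYOB
Query 1: L[0] = G
Query 2: F[0] = R
Query 3: R[3] = B
Query 4: F[1] = B
Query 5: F[2] = Y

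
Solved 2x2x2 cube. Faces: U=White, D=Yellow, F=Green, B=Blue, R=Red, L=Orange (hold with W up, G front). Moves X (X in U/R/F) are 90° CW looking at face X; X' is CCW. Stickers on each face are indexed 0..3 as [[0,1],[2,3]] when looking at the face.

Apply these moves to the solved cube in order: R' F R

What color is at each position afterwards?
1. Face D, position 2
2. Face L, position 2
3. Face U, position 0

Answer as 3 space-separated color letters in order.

Answer: Y O W

Derivation:
After move 1 (R'): R=RRRR U=WBWB F=GWGW D=YGYG B=YBYB
After move 2 (F): F=GGWW U=WBOO R=WRBR D=RRYG L=OYOG
After move 3 (R): R=BWRR U=WGOW F=GRWG D=RYYY B=OBBB
Query 1: D[2] = Y
Query 2: L[2] = O
Query 3: U[0] = W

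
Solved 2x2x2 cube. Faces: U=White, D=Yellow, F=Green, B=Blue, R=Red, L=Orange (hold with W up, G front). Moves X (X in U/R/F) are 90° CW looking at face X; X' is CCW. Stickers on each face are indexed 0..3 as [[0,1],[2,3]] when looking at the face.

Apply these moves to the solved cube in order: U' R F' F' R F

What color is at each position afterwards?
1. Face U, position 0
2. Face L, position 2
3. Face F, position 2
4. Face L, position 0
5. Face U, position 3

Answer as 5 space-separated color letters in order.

Answer: W O R B R

Derivation:
After move 1 (U'): U=WWWW F=OOGG R=GGRR B=RRBB L=BBOO
After move 2 (R): R=RGRG U=WOWG F=OYGY D=YBYR B=WRWB
After move 3 (F'): F=YYOG U=WORR R=BGYG D=BOYR L=BGOW
After move 4 (F'): F=YGYO U=WOBY R=OGBG D=GWYR L=BROR
After move 5 (R): R=BOGG U=WGBO F=YWYR D=GWYW B=YROB
After move 6 (F): F=YYRW U=WGRR R=BOOG D=GBYW L=BGOW
Query 1: U[0] = W
Query 2: L[2] = O
Query 3: F[2] = R
Query 4: L[0] = B
Query 5: U[3] = R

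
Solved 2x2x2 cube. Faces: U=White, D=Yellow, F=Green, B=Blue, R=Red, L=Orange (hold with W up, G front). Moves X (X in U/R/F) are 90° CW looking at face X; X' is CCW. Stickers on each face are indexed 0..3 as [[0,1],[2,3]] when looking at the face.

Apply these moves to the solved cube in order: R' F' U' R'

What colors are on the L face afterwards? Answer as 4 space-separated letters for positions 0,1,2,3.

Answer: Y B O W

Derivation:
After move 1 (R'): R=RRRR U=WBWB F=GWGW D=YGYG B=YBYB
After move 2 (F'): F=WWGG U=WBRR R=GRYR D=OOYG L=OBOW
After move 3 (U'): U=BRWR F=OBGG R=WWYR B=GRYB L=YBOW
After move 4 (R'): R=WRWY U=BYWG F=ORGR D=OBYG B=GROB
Query: L face = YBOW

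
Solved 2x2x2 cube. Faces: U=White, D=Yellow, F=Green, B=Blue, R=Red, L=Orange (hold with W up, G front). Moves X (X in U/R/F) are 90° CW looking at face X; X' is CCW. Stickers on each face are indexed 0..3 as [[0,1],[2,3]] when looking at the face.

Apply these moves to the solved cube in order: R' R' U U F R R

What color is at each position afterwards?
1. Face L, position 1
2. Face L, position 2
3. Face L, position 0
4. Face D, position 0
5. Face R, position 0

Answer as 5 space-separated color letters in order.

Answer: Y O R R R

Derivation:
After move 1 (R'): R=RRRR U=WBWB F=GWGW D=YGYG B=YBYB
After move 2 (R'): R=RRRR U=WYWY F=GBGB D=YWYW B=GBGB
After move 3 (U): U=WWYY F=RRGB R=GBRR B=OOGB L=GBOO
After move 4 (U): U=YWYW F=GBGB R=OORR B=GBGB L=RROO
After move 5 (F): F=GGBB U=YWOR R=YOWR D=ROYW L=RYOW
After move 6 (R): R=WYRO U=YGOB F=GOBW D=RGYG B=RBWB
After move 7 (R): R=RWOY U=YOOW F=GGBG D=RWYR B=BBGB
Query 1: L[1] = Y
Query 2: L[2] = O
Query 3: L[0] = R
Query 4: D[0] = R
Query 5: R[0] = R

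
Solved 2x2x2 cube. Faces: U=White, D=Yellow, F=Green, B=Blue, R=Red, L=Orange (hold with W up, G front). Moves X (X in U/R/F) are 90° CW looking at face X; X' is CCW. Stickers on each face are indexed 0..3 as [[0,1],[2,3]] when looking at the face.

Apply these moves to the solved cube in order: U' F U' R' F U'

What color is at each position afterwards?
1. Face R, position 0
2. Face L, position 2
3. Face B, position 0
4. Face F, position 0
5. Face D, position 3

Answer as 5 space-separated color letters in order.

Answer: G O W R O

Derivation:
After move 1 (U'): U=WWWW F=OOGG R=GGRR B=RRBB L=BBOO
After move 2 (F): F=GOGO U=WWOB R=WGWR D=RGYY L=BYOY
After move 3 (U'): U=WBWO F=BYGO R=GOWR B=WGBB L=RROY
After move 4 (R'): R=ORGW U=WBWW F=BBGO D=RYYO B=YGGB
After move 5 (F): F=GBOB U=WBYR R=WRWW D=GOYO L=RROY
After move 6 (U'): U=BRWY F=RROB R=GBWW B=WRGB L=YGOY
Query 1: R[0] = G
Query 2: L[2] = O
Query 3: B[0] = W
Query 4: F[0] = R
Query 5: D[3] = O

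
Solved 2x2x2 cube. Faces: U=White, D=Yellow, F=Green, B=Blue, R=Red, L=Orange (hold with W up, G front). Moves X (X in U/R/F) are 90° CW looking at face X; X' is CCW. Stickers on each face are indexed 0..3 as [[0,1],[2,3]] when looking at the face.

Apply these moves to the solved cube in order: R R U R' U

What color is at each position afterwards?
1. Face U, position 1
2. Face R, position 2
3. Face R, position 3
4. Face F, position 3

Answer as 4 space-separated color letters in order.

Answer: W G R Y

Derivation:
After move 1 (R): R=RRRR U=WGWG F=GYGY D=YBYB B=WBWB
After move 2 (R): R=RRRR U=WYWY F=GBGB D=YWYW B=GBGB
After move 3 (U): U=WWYY F=RRGB R=GBRR B=OOGB L=GBOO
After move 4 (R'): R=BRGR U=WGYO F=RWGY D=YRYB B=WOWB
After move 5 (U): U=YWOG F=BRGY R=WOGR B=GBWB L=RWOO
Query 1: U[1] = W
Query 2: R[2] = G
Query 3: R[3] = R
Query 4: F[3] = Y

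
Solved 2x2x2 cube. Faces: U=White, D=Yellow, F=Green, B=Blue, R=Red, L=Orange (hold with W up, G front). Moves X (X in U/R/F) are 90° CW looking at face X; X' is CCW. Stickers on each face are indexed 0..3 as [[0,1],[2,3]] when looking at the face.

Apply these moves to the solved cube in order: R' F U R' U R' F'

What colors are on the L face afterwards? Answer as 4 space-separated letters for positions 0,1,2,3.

After move 1 (R'): R=RRRR U=WBWB F=GWGW D=YGYG B=YBYB
After move 2 (F): F=GGWW U=WBOO R=WRBR D=RRYG L=OYOG
After move 3 (U): U=OWOB F=WRWW R=YBBR B=OYYB L=GGOG
After move 4 (R'): R=BRYB U=OYOO F=WWWB D=RRYW B=GYRB
After move 5 (U): U=OOOY F=BRWB R=GYYB B=GGRB L=WWOG
After move 6 (R'): R=YBGY U=OROG F=BOWY D=RRYB B=WGRB
After move 7 (F'): F=OYBW U=ORYG R=RBRY D=WGYB L=WGOO
Query: L face = WGOO

Answer: W G O O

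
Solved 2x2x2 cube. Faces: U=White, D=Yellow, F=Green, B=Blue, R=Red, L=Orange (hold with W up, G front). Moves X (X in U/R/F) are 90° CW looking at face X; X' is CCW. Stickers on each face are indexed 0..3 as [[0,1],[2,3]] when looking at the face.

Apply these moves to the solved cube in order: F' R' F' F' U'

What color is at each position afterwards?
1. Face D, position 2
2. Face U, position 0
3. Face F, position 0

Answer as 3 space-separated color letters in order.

Answer: Y B O

Derivation:
After move 1 (F'): F=GGGG U=WWRR R=YRYR D=OOYY L=OWOW
After move 2 (R'): R=RRYY U=WBRB F=GWGR D=OGYG B=YBOB
After move 3 (F'): F=WRGG U=WBRY R=GROY D=WWYG L=OBOR
After move 4 (F'): F=RGWG U=WBGO R=WRWY D=BRYG L=OYOR
After move 5 (U'): U=BOWG F=OYWG R=RGWY B=WROB L=YBOR
Query 1: D[2] = Y
Query 2: U[0] = B
Query 3: F[0] = O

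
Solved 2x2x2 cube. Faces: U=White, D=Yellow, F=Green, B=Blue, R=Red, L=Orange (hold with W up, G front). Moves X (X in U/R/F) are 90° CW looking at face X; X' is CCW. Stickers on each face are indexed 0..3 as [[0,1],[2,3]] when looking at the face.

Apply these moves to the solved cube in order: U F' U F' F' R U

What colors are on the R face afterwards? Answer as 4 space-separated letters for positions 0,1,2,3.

After move 1 (U): U=WWWW F=RRGG R=BBRR B=OOBB L=GGOO
After move 2 (F'): F=RGRG U=WWBR R=YBYR D=GOYY L=GWOW
After move 3 (U): U=BWRW F=YBRG R=OOYR B=GWBB L=RGOW
After move 4 (F'): F=BGYR U=BWOY R=OOGR D=GWYY L=RWOR
After move 5 (F'): F=GRBY U=BWOG R=WOGR D=WRYY L=RYOO
After move 6 (R): R=GWRO U=BROY F=GRBY D=WBYG B=GWWB
After move 7 (U): U=OBYR F=GWBY R=GWRO B=RYWB L=GROO
Query: R face = GWRO

Answer: G W R O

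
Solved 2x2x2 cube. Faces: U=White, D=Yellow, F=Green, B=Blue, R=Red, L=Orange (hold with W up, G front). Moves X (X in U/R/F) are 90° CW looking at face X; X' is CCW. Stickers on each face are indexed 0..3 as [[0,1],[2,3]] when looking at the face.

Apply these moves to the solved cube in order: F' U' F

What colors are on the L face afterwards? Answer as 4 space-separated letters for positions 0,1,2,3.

Answer: B O O O

Derivation:
After move 1 (F'): F=GGGG U=WWRR R=YRYR D=OOYY L=OWOW
After move 2 (U'): U=WRWR F=OWGG R=GGYR B=YRBB L=BBOW
After move 3 (F): F=GOGW U=WRWB R=WGRR D=YGYY L=BOOO
Query: L face = BOOO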